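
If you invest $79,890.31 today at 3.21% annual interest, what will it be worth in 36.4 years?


Future value formula: FV = PV × (1 + r)^t
FV = $79,890.31 × (1 + 0.0321)^36.4
FV = $79,890.31 × 3.15844065
FV = $252,328.80

FV = PV × (1 + r)^t = $252,328.80


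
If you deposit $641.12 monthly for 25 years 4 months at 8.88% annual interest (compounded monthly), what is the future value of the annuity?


Future value of an ordinary annuity: FV = PMT × ((1 + r)^n − 1) / r
Monthly rate r = 0.0888/12 = 0.0074, n = 304
FV = $641.12 × ((1 + 0.0888/12)^304 − 1) / (0.0888/12)
FV = $641.12 × 1135.907220
FV = $728,252.84

FV = PMT × ((1+r)^n - 1)/r = $728,252.84


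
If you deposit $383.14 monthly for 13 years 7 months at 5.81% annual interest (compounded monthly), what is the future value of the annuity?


Future value of an ordinary annuity: FV = PMT × ((1 + r)^n − 1) / r
Monthly rate r = 0.0581/12 ≈ 0.00484167, n = 163
FV = $383.14 × ((1 + 0.0581/12)^163 − 1) / (0.0581/12)
FV = $383.14 × 247.317190
FV = $94,757.11

FV = PMT × ((1+r)^n - 1)/r = $94,757.11


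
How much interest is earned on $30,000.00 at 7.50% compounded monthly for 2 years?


Compound interest earned = final amount − principal.
A = P(1 + r/n)^(nt) = $30,000.00 × (1 + 0.075/12)^(12 × 2) = $34,838.76
Interest = A − P = $34,838.76 − $30,000.00 = $4,838.76

Interest = A - P = $4,838.76


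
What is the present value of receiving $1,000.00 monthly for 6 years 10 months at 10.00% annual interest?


Present value of an ordinary annuity: PV = PMT × (1 − (1 + r)^(−n)) / r
Monthly rate r = 0.1/12 ≈ 0.00833333, n = 82
PV = $1,000.00 × (1 − (1 + 0.1/12)^(−82)) / (0.1/12)
PV = $1,000.00 × 59.236462
PV = $59,236.46

PV = PMT × (1-(1+r)^(-n))/r = $59,236.46


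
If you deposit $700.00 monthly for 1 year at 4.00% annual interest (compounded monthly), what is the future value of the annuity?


Future value of an ordinary annuity: FV = PMT × ((1 + r)^n − 1) / r
Monthly rate r = 0.04/12 ≈ 0.00333333, n = 12
FV = $700.00 × ((1 + 0.04/12)^12 − 1) / (0.04/12)
FV = $700.00 × 12.222463
FV = $8,555.72

FV = PMT × ((1+r)^n - 1)/r = $8,555.72


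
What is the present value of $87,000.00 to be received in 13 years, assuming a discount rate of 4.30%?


Present value formula: PV = FV / (1 + r)^t
PV = $87,000.00 / (1 + 0.043)^13
PV = $87,000.00 / 1.728606
PV = $50,329.57

PV = FV / (1 + r)^t = $50,329.57


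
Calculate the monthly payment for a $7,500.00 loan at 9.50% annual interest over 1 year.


Loan payment formula: PMT = PV × r / (1 − (1 + r)^(−n))
Monthly rate r = 0.095/12 ≈ 0.00791667, n = 12 months
Denominator: 1 − (1 + 0.095/12)^(−12) = 0.090287
PMT = $7,500.00 × (0.095/12) / 0.090287
PMT = $657.63 per month

PMT = PV × r / (1-(1+r)^(-n)) = $657.63/month


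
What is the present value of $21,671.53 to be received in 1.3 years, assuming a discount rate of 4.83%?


Present value formula: PV = FV / (1 + r)^t
PV = $21,671.53 / (1 + 0.0483)^1.3
PV = $21,671.53 / 1.063240
PV = $20,382.54

PV = FV / (1 + r)^t = $20,382.54


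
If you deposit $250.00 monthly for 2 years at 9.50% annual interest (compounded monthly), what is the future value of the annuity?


Future value of an ordinary annuity: FV = PMT × ((1 + r)^n − 1) / r
Monthly rate r = 0.095/12 ≈ 0.00791667, n = 24
FV = $250.00 × ((1 + 0.095/12)^24 − 1) / (0.095/12)
FV = $250.00 × 26.317295
FV = $6,579.32

FV = PMT × ((1+r)^n - 1)/r = $6,579.32


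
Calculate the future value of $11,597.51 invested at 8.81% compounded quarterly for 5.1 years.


Compound interest formula: A = P(1 + r/n)^(nt)
A = $11,597.51 × (1 + 0.0881/4)^(4 × 5.1)
Growth factor: (1 + 0.0881/4)^20.4 = 1.559606
A = $11,597.51 × 1.559606
A = $18,087.55

A = P(1 + r/n)^(nt) = $18,087.55


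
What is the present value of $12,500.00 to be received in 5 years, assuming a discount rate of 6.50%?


Present value formula: PV = FV / (1 + r)^t
PV = $12,500.00 / (1 + 0.065)^5
PV = $12,500.00 / 1.370087
PV = $9,123.51

PV = FV / (1 + r)^t = $9,123.51


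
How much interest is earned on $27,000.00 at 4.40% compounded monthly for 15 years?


Compound interest earned = final amount − principal.
A = P(1 + r/n)^(nt) = $27,000.00 × (1 + 0.044/12)^(12 × 15) = $52,176.38
Interest = A − P = $52,176.38 − $27,000.00 = $25,176.38

Interest = A - P = $25,176.38


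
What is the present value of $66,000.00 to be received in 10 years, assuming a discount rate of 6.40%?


Present value formula: PV = FV / (1 + r)^t
PV = $66,000.00 / (1 + 0.064)^10
PV = $66,000.00 / 1.859586
PV = $35,491.77

PV = FV / (1 + r)^t = $35,491.77


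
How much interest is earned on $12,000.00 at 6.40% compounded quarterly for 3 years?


Compound interest earned = final amount − principal.
A = P(1 + r/n)^(nt) = $12,000.00 × (1 + 0.064/4)^(4 × 3) = $14,517.96
Interest = A − P = $14,517.96 − $12,000.00 = $2,517.96

Interest = A - P = $2,517.96


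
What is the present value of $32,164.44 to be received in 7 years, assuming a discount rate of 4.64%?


Present value formula: PV = FV / (1 + r)^t
PV = $32,164.44 / (1 + 0.0464)^7
PV = $32,164.44 / 1.373675
PV = $23,414.88

PV = FV / (1 + r)^t = $23,414.88


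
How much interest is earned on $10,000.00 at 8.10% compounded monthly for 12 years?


Compound interest earned = final amount − principal.
A = P(1 + r/n)^(nt) = $10,000.00 × (1 + 0.081/12)^(12 × 12) = $26,346.07
Interest = A − P = $26,346.07 − $10,000.00 = $16,346.07

Interest = A - P = $16,346.07


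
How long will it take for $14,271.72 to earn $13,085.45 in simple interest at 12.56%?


Rearrange the simple interest formula for t:
I = P × r × t  ⇒  t = I / (P × r)
t = $13,085.45 / ($14,271.72 × 0.1256)
t = 7.3

t = I/(P×r) = 7.3 years


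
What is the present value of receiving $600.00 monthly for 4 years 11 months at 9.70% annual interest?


Present value of an ordinary annuity: PV = PMT × (1 − (1 + r)^(−n)) / r
Monthly rate r = 0.097/12 ≈ 0.00808333, n = 59
PV = $600.00 × (1 − (1 + 0.097/12)^(−59)) / (0.097/12)
PV = $600.00 × 46.777064
PV = $28,066.24

PV = PMT × (1-(1+r)^(-n))/r = $28,066.24


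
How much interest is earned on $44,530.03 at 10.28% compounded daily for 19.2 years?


Compound interest earned = final amount − principal.
A = P(1 + r/n)^(nt) = $44,530.03 × (1 + 0.1028/365)^(365 × 19.2) = $320,424.25
Interest = A − P = $320,424.25 − $44,530.03 = $275,894.22

Interest = A - P = $275,894.22


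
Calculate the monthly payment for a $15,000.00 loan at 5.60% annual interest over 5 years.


Loan payment formula: PMT = PV × r / (1 − (1 + r)^(−n))
Monthly rate r = 0.056/12 ≈ 0.00466667, n = 60 months
Denominator: 1 − (1 + 0.056/12)^(−60) = 0.243724
PMT = $15,000.00 × (0.056/12) / 0.243724
PMT = $287.21 per month

PMT = PV × r / (1-(1+r)^(-n)) = $287.21/month


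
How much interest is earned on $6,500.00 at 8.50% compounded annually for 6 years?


Compound interest earned = final amount − principal.
A = P(1 + r/n)^(nt) = $6,500.00 × (1 + 0.085/1)^(1 × 6) = $10,604.54
Interest = A − P = $10,604.54 − $6,500.00 = $4,104.54

Interest = A - P = $4,104.54


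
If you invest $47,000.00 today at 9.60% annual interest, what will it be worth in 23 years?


Future value formula: FV = PV × (1 + r)^t
FV = $47,000.00 × (1 + 0.096)^23
FV = $47,000.00 × 8.2346045
FV = $387,026.41

FV = PV × (1 + r)^t = $387,026.41


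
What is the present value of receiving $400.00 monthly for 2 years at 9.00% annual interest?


Present value of an ordinary annuity: PV = PMT × (1 − (1 + r)^(−n)) / r
Monthly rate r = 0.09/12 = 0.0075, n = 24
PV = $400.00 × (1 − (1 + 0.09/12)^(−24)) / (0.09/12)
PV = $400.00 × 21.889146
PV = $8,755.66

PV = PMT × (1-(1+r)^(-n))/r = $8,755.66


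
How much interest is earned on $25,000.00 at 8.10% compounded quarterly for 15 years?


Compound interest earned = final amount − principal.
A = P(1 + r/n)^(nt) = $25,000.00 × (1 + 0.081/4)^(4 × 15) = $83,240.79
Interest = A − P = $83,240.79 − $25,000.00 = $58,240.79

Interest = A - P = $58,240.79


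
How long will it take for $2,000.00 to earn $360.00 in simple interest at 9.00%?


Rearrange the simple interest formula for t:
I = P × r × t  ⇒  t = I / (P × r)
t = $360.00 / ($2,000.00 × 0.09)
t = 2

t = I/(P×r) = 2 years


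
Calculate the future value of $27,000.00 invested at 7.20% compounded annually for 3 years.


Compound interest formula: A = P(1 + r/n)^(nt)
A = $27,000.00 × (1 + 0.072/1)^(1 × 3)
Growth factor: (1 + 0.072/1)^3 = 1.2319252
A = $27,000.00 × 1.2319252
A = $33,261.98

A = P(1 + r/n)^(nt) = $33,261.98


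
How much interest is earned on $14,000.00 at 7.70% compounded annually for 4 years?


Compound interest earned = final amount − principal.
A = P(1 + r/n)^(nt) = $14,000.00 × (1 + 0.077/1)^(1 × 4) = $18,836.09
Interest = A − P = $18,836.09 − $14,000.00 = $4,836.09

Interest = A - P = $4,836.09


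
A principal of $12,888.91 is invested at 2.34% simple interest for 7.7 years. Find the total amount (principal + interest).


Total amount formula: A = P(1 + rt) = P + P·r·t
Interest: I = P × r × t = $12,888.91 × 0.0234 × 7.7 = $2,322.32
A = P + I = $12,888.91 + $2,322.32 = $15,211.23

A = P + I = P(1 + rt) = $15,211.23


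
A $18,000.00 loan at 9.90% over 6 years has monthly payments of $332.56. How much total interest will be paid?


Total paid over the life of the loan = PMT × n.
Total paid = $332.56 × 72 = $23,944.32
Total interest = total paid − principal = $23,944.32 − $18,000.00 = $5,944.32

Total interest = (PMT × n) - PV = $5,944.32


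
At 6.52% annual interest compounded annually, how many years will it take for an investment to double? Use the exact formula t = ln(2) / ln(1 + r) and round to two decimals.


Doubling condition: (1 + r)^t = 2
Take ln of both sides: t × ln(1 + r) = ln(2)
t = ln(2) / ln(1 + r)
t = 0.693147 / 0.063163
t = 10.97

t = ln(2) / ln(1 + r) = 10.97 years


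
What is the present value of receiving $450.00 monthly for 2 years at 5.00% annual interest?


Present value of an ordinary annuity: PV = PMT × (1 − (1 + r)^(−n)) / r
Monthly rate r = 0.05/12 ≈ 0.00416667, n = 24
PV = $450.00 × (1 − (1 + 0.05/12)^(−24)) / (0.05/12)
PV = $450.00 × 22.793898
PV = $10,257.25

PV = PMT × (1-(1+r)^(-n))/r = $10,257.25


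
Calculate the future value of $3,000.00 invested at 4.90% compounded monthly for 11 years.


Compound interest formula: A = P(1 + r/n)^(nt)
A = $3,000.00 × (1 + 0.049/12)^(12 × 11)
Growth factor: (1 + 0.049/12)^132 = 1.712411
A = $3,000.00 × 1.712411
A = $5,137.23

A = P(1 + r/n)^(nt) = $5,137.23


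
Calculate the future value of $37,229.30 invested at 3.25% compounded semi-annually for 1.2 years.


Compound interest formula: A = P(1 + r/n)^(nt)
A = $37,229.30 × (1 + 0.0325/2)^(2 × 1.2)
Growth factor: (1 + 0.0325/2)^2.4 = 1.0394446
A = $37,229.30 × 1.0394446
A = $38,697.79

A = P(1 + r/n)^(nt) = $38,697.79


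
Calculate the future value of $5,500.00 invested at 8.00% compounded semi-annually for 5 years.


Compound interest formula: A = P(1 + r/n)^(nt)
A = $5,500.00 × (1 + 0.08/2)^(2 × 5)
Growth factor: (1 + 0.08/2)^10 = 1.480244
A = $5,500.00 × 1.480244
A = $8,141.34

A = P(1 + r/n)^(nt) = $8,141.34


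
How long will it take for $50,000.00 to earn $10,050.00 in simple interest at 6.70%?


Rearrange the simple interest formula for t:
I = P × r × t  ⇒  t = I / (P × r)
t = $10,050.00 / ($50,000.00 × 0.067)
t = 3

t = I/(P×r) = 3 years


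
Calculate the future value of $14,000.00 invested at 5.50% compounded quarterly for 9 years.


Compound interest formula: A = P(1 + r/n)^(nt)
A = $14,000.00 × (1 + 0.055/4)^(4 × 9)
Growth factor: (1 + 0.055/4)^36 = 1.6349754
A = $14,000.00 × 1.6349754
A = $22,889.66

A = P(1 + r/n)^(nt) = $22,889.66


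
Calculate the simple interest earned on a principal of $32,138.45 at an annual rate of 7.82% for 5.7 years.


Simple interest formula: I = P × r × t
I = $32,138.45 × 0.0782 × 5.7
I = $14,325.39

I = P × r × t = $14,325.39


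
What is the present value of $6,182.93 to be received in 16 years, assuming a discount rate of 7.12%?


Present value formula: PV = FV / (1 + r)^t
PV = $6,182.93 / (1 + 0.0712)^16
PV = $6,182.93 / 3.005585
PV = $2,057.15

PV = FV / (1 + r)^t = $2,057.15


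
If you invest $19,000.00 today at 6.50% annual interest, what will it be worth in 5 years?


Future value formula: FV = PV × (1 + r)^t
FV = $19,000.00 × (1 + 0.065)^5
FV = $19,000.00 × 1.370087
FV = $26,031.65

FV = PV × (1 + r)^t = $26,031.65


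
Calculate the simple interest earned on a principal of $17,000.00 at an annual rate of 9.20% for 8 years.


Simple interest formula: I = P × r × t
I = $17,000.00 × 0.092 × 8
I = $12,512.00

I = P × r × t = $12,512.00


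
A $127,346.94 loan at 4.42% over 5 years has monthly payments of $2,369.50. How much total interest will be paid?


Total paid over the life of the loan = PMT × n.
Total paid = $2,369.50 × 60 = $142,170.00
Total interest = total paid − principal = $142,170.00 − $127,346.94 = $14,823.06

Total interest = (PMT × n) - PV = $14,823.06


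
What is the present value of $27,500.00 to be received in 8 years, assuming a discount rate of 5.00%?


Present value formula: PV = FV / (1 + r)^t
PV = $27,500.00 / (1 + 0.05)^8
PV = $27,500.00 / 1.4774554
PV = $18,613.08

PV = FV / (1 + r)^t = $18,613.08


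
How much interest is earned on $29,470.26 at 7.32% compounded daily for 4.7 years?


Compound interest earned = final amount − principal.
A = P(1 + r/n)^(nt) = $29,470.26 × (1 + 0.0732/365)^(365 × 4.7) = $41,570.35
Interest = A − P = $41,570.35 − $29,470.26 = $12,100.09

Interest = A - P = $12,100.09


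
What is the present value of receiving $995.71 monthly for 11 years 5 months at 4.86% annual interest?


Present value of an ordinary annuity: PV = PMT × (1 − (1 + r)^(−n)) / r
Monthly rate r = 0.0486/12 = 0.00405, n = 137
PV = $995.71 × (1 − (1 + 0.0486/12)^(−137)) / (0.0486/12)
PV = $995.71 × 104.987133
PV = $104,536.74

PV = PMT × (1-(1+r)^(-n))/r = $104,536.74


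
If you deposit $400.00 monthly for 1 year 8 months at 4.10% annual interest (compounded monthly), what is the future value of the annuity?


Future value of an ordinary annuity: FV = PMT × ((1 + r)^n − 1) / r
Monthly rate r = 0.041/12 ≈ 0.00341667, n = 20
FV = $400.00 × ((1 + 0.041/12)^20 − 1) / (0.041/12)
FV = $400.00 × 20.662670
FV = $8,265.07

FV = PMT × ((1+r)^n - 1)/r = $8,265.07


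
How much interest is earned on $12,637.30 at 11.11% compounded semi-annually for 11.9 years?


Compound interest earned = final amount − principal.
A = P(1 + r/n)^(nt) = $12,637.30 × (1 + 0.1111/2)^(2 × 11.9) = $45,756.20
Interest = A − P = $45,756.20 − $12,637.30 = $33,118.90

Interest = A - P = $33,118.90


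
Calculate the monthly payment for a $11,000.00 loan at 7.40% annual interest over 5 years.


Loan payment formula: PMT = PV × r / (1 − (1 + r)^(−n))
Monthly rate r = 0.074/12 ≈ 0.00616667, n = 60 months
Denominator: 1 − (1 + 0.074/12)^(−60) = 0.308480
PMT = $11,000.00 × (0.074/12) / 0.308480
PMT = $219.90 per month

PMT = PV × r / (1-(1+r)^(-n)) = $219.90/month


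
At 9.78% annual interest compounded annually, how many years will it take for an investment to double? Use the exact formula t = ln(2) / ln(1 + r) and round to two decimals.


Doubling condition: (1 + r)^t = 2
Take ln of both sides: t × ln(1 + r) = ln(2)
t = ln(2) / ln(1 + r)
t = 0.693147 / 0.093308
t = 7.43

t = ln(2) / ln(1 + r) = 7.43 years


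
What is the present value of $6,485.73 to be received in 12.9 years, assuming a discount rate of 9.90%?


Present value formula: PV = FV / (1 + r)^t
PV = $6,485.73 / (1 + 0.099)^12.9
PV = $6,485.73 / 3.379638
PV = $1,919.06

PV = FV / (1 + r)^t = $1,919.06


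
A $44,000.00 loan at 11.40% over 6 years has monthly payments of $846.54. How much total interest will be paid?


Total paid over the life of the loan = PMT × n.
Total paid = $846.54 × 72 = $60,950.88
Total interest = total paid − principal = $60,950.88 − $44,000.00 = $16,950.88

Total interest = (PMT × n) - PV = $16,950.88


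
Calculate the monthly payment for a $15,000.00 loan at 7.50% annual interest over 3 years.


Loan payment formula: PMT = PV × r / (1 − (1 + r)^(−n))
Monthly rate r = 0.075/12 = 0.00625, n = 36 months
Denominator: 1 − (1 + 0.075/12)^(−36) = 0.200924
PMT = $15,000.00 × (0.075/12) / 0.200924
PMT = $466.59 per month

PMT = PV × r / (1-(1+r)^(-n)) = $466.59/month


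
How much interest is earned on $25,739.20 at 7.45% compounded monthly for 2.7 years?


Compound interest earned = final amount − principal.
A = P(1 + r/n)^(nt) = $25,739.20 × (1 + 0.0745/12)^(12 × 2.7) = $31,454.54
Interest = A − P = $31,454.54 − $25,739.20 = $5,715.34

Interest = A - P = $5,715.34


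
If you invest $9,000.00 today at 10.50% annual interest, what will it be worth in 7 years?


Future value formula: FV = PV × (1 + r)^t
FV = $9,000.00 × (1 + 0.105)^7
FV = $9,000.00 × 2.0115737
FV = $18,104.16

FV = PV × (1 + r)^t = $18,104.16


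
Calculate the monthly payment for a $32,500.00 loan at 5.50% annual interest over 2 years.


Loan payment formula: PMT = PV × r / (1 − (1 + r)^(−n))
Monthly rate r = 0.055/12 ≈ 0.00458333, n = 24 months
Denominator: 1 − (1 + 0.055/12)^(−24) = 0.1039407
PMT = $32,500.00 × (0.055/12) / 0.1039407
PMT = $1,433.11 per month

PMT = PV × r / (1-(1+r)^(-n)) = $1,433.11/month


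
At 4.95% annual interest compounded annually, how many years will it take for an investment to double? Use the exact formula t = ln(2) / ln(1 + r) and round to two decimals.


Doubling condition: (1 + r)^t = 2
Take ln of both sides: t × ln(1 + r) = ln(2)
t = ln(2) / ln(1 + r)
t = 0.693147 / 0.048314
t = 14.35

t = ln(2) / ln(1 + r) = 14.35 years


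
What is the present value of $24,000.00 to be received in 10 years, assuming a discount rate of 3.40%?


Present value formula: PV = FV / (1 + r)^t
PV = $24,000.00 / (1 + 0.034)^10
PV = $24,000.00 / 1.3970289
PV = $17,179.32

PV = FV / (1 + r)^t = $17,179.32


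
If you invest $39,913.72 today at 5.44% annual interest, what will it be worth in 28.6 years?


Future value formula: FV = PV × (1 + r)^t
FV = $39,913.72 × (1 + 0.0544)^28.6
FV = $39,913.72 × 4.5494025
FV = $181,583.58

FV = PV × (1 + r)^t = $181,583.58


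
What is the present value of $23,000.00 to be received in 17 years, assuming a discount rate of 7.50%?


Present value formula: PV = FV / (1 + r)^t
PV = $23,000.00 / (1 + 0.075)^17
PV = $23,000.00 / 3.419353
PV = $6,726.42

PV = FV / (1 + r)^t = $6,726.42


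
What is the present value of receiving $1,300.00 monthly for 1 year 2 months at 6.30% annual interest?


Present value of an ordinary annuity: PV = PMT × (1 − (1 + r)^(−n)) / r
Monthly rate r = 0.063/12 = 0.00525, n = 14
PV = $1,300.00 × (1 − (1 + 0.063/12)^(−14)) / (0.063/12)
PV = $1,300.00 × 13.463847
PV = $17,503.00

PV = PMT × (1-(1+r)^(-n))/r = $17,503.00


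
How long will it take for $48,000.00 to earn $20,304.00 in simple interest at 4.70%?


Rearrange the simple interest formula for t:
I = P × r × t  ⇒  t = I / (P × r)
t = $20,304.00 / ($48,000.00 × 0.047)
t = 9

t = I/(P×r) = 9 years


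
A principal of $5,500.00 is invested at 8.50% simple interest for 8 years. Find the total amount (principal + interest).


Total amount formula: A = P(1 + rt) = P + P·r·t
Interest: I = P × r × t = $5,500.00 × 0.085 × 8 = $3,740.00
A = P + I = $5,500.00 + $3,740.00 = $9,240.00

A = P + I = P(1 + rt) = $9,240.00


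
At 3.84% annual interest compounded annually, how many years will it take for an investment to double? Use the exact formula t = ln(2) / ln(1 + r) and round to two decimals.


Doubling condition: (1 + r)^t = 2
Take ln of both sides: t × ln(1 + r) = ln(2)
t = ln(2) / ln(1 + r)
t = 0.693147 / 0.037681
t = 18.40

t = ln(2) / ln(1 + r) = 18.40 years


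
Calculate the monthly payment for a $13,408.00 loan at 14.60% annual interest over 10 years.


Loan payment formula: PMT = PV × r / (1 − (1 + r)^(−n))
Monthly rate r = 0.146/12 ≈ 0.01216667, n = 120 months
Denominator: 1 − (1 + 0.146/12)^(−120) = 0.765709
PMT = $13,408.00 × (0.146/12) / 0.765709
PMT = $213.05 per month

PMT = PV × r / (1-(1+r)^(-n)) = $213.05/month


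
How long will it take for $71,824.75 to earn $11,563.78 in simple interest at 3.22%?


Rearrange the simple interest formula for t:
I = P × r × t  ⇒  t = I / (P × r)
t = $11,563.78 / ($71,824.75 × 0.0322)
t = 5

t = I/(P×r) = 5 years


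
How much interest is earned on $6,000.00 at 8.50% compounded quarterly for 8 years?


Compound interest earned = final amount − principal.
A = P(1 + r/n)^(nt) = $6,000.00 × (1 + 0.085/4)^(4 × 8) = $11,759.19
Interest = A − P = $11,759.19 − $6,000.00 = $5,759.19

Interest = A - P = $5,759.19


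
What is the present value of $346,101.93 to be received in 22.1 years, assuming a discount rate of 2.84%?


Present value formula: PV = FV / (1 + r)^t
PV = $346,101.93 / (1 + 0.0284)^22.1
PV = $346,101.93 / 1.85687087
PV = $186,389.88

PV = FV / (1 + r)^t = $186,389.88


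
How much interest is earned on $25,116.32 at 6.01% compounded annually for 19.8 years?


Compound interest earned = final amount − principal.
A = P(1 + r/n)^(nt) = $25,116.32 × (1 + 0.0601/1)^(1 × 19.8) = $79,767.01
Interest = A − P = $79,767.01 − $25,116.32 = $54,650.69

Interest = A - P = $54,650.69


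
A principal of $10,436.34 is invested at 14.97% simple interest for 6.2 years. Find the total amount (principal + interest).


Total amount formula: A = P(1 + rt) = P + P·r·t
Interest: I = P × r × t = $10,436.34 × 0.1497 × 6.2 = $9,686.38
A = P + I = $10,436.34 + $9,686.38 = $20,122.72

A = P + I = P(1 + rt) = $20,122.72


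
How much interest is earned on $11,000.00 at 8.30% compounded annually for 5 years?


Compound interest earned = final amount − principal.
A = P(1 + r/n)^(nt) = $11,000.00 × (1 + 0.083/1)^(1 × 5) = $16,388.34
Interest = A − P = $16,388.34 − $11,000.00 = $5,388.34

Interest = A - P = $5,388.34


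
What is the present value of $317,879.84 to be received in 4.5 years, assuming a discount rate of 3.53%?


Present value formula: PV = FV / (1 + r)^t
PV = $317,879.84 / (1 + 0.0353)^4.5
PV = $317,879.84 / 1.16895546
PV = $271,934.95

PV = FV / (1 + r)^t = $271,934.95


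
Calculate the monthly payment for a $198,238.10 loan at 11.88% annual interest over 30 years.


Loan payment formula: PMT = PV × r / (1 − (1 + r)^(−n))
Monthly rate r = 0.1188/12 = 0.0099, n = 360 months
Denominator: 1 − (1 + 0.1188/12)^(−360) = 0.971174
PMT = $198,238.10 × (0.1188/12) / 0.971174
PMT = $2,020.81 per month

PMT = PV × r / (1-(1+r)^(-n)) = $2,020.81/month


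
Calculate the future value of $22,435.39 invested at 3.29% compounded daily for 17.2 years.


Compound interest formula: A = P(1 + r/n)^(nt)
A = $22,435.39 × (1 + 0.0329/365)^(365 × 17.2)
Growth factor: (1 + 0.0329/365)^6278 = 1.760952
A = $22,435.39 × 1.760952
A = $39,507.64

A = P(1 + r/n)^(nt) = $39,507.64


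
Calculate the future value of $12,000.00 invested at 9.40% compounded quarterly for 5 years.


Compound interest formula: A = P(1 + r/n)^(nt)
A = $12,000.00 × (1 + 0.094/4)^(4 × 5)
Growth factor: (1 + 0.094/4)^20 = 1.5913179
A = $12,000.00 × 1.5913179
A = $19,095.81

A = P(1 + r/n)^(nt) = $19,095.81


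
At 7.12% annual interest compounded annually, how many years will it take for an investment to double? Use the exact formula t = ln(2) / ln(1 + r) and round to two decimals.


Doubling condition: (1 + r)^t = 2
Take ln of both sides: t × ln(1 + r) = ln(2)
t = ln(2) / ln(1 + r)
t = 0.693147 / 0.068780
t = 10.08

t = ln(2) / ln(1 + r) = 10.08 years


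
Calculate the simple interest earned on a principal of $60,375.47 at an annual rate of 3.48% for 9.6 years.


Simple interest formula: I = P × r × t
I = $60,375.47 × 0.0348 × 9.6
I = $20,170.24

I = P × r × t = $20,170.24


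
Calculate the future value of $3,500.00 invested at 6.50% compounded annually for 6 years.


Compound interest formula: A = P(1 + r/n)^(nt)
A = $3,500.00 × (1 + 0.065/1)^(1 × 6)
Growth factor: (1 + 0.065/1)^6 = 1.459142
A = $3,500.00 × 1.459142
A = $5,107.00

A = P(1 + r/n)^(nt) = $5,107.00


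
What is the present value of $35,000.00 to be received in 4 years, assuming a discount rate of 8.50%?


Present value formula: PV = FV / (1 + r)^t
PV = $35,000.00 / (1 + 0.085)^4
PV = $35,000.00 / 1.3858587
PV = $25,255.10

PV = FV / (1 + r)^t = $25,255.10


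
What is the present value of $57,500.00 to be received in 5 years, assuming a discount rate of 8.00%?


Present value formula: PV = FV / (1 + r)^t
PV = $57,500.00 / (1 + 0.08)^5
PV = $57,500.00 / 1.4693281
PV = $39,133.53

PV = FV / (1 + r)^t = $39,133.53


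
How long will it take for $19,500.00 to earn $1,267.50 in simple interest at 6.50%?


Rearrange the simple interest formula for t:
I = P × r × t  ⇒  t = I / (P × r)
t = $1,267.50 / ($19,500.00 × 0.065)
t = 1

t = I/(P×r) = 1 year


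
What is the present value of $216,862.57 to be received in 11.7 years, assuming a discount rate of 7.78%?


Present value formula: PV = FV / (1 + r)^t
PV = $216,862.57 / (1 + 0.0778)^11.7
PV = $216,862.57 / 2.4026842
PV = $90,258.46

PV = FV / (1 + r)^t = $90,258.46


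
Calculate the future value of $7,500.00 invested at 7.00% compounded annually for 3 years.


Compound interest formula: A = P(1 + r/n)^(nt)
A = $7,500.00 × (1 + 0.07/1)^(1 × 3)
Growth factor: (1 + 0.07/1)^3 = 1.225043
A = $7,500.00 × 1.225043
A = $9,187.82

A = P(1 + r/n)^(nt) = $9,187.82


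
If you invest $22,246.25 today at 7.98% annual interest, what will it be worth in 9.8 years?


Future value formula: FV = PV × (1 + r)^t
FV = $22,246.25 × (1 + 0.0798)^9.8
FV = $22,246.25 × 2.122094
FV = $47,208.63

FV = PV × (1 + r)^t = $47,208.63


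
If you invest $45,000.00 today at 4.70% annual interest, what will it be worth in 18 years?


Future value formula: FV = PV × (1 + r)^t
FV = $45,000.00 × (1 + 0.047)^18
FV = $45,000.00 × 2.2858107
FV = $102,861.48

FV = PV × (1 + r)^t = $102,861.48


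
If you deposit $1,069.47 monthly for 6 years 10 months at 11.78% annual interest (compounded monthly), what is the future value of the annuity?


Future value of an ordinary annuity: FV = PMT × ((1 + r)^n − 1) / r
Monthly rate r = 0.1178/12 ≈ 0.00981667, n = 82
FV = $1,069.47 × ((1 + 0.1178/12)^82 − 1) / (0.1178/12)
FV = $1,069.47 × 125.079073
FV = $133,768.32

FV = PMT × ((1+r)^n - 1)/r = $133,768.32


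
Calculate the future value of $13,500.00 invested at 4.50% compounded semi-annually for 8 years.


Compound interest formula: A = P(1 + r/n)^(nt)
A = $13,500.00 × (1 + 0.045/2)^(2 × 8)
Growth factor: (1 + 0.045/2)^16 = 1.4276215
A = $13,500.00 × 1.4276215
A = $19,272.89

A = P(1 + r/n)^(nt) = $19,272.89


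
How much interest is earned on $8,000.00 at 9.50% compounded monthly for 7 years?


Compound interest earned = final amount − principal.
A = P(1 + r/n)^(nt) = $8,000.00 × (1 + 0.095/12)^(12 × 7) = $15,515.24
Interest = A − P = $15,515.24 − $8,000.00 = $7,515.24

Interest = A - P = $7,515.24


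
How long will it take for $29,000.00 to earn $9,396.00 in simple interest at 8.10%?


Rearrange the simple interest formula for t:
I = P × r × t  ⇒  t = I / (P × r)
t = $9,396.00 / ($29,000.00 × 0.081)
t = 4

t = I/(P×r) = 4 years


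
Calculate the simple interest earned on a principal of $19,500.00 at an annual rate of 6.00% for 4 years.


Simple interest formula: I = P × r × t
I = $19,500.00 × 0.06 × 4
I = $4,680.00

I = P × r × t = $4,680.00


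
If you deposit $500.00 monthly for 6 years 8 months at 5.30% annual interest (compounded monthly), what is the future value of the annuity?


Future value of an ordinary annuity: FV = PMT × ((1 + r)^n − 1) / r
Monthly rate r = 0.053/12 ≈ 0.00441667, n = 80
FV = $500.00 × ((1 + 0.053/12)^80 − 1) / (0.053/12)
FV = $500.00 × 95.705297
FV = $47,852.65

FV = PMT × ((1+r)^n - 1)/r = $47,852.65


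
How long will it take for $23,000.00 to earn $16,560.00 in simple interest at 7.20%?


Rearrange the simple interest formula for t:
I = P × r × t  ⇒  t = I / (P × r)
t = $16,560.00 / ($23,000.00 × 0.072)
t = 10

t = I/(P×r) = 10 years


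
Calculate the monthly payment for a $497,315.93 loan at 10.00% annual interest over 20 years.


Loan payment formula: PMT = PV × r / (1 − (1 + r)^(−n))
Monthly rate r = 0.1/12 ≈ 0.00833333, n = 240 months
Denominator: 1 − (1 + 0.1/12)^(−240) = 0.863538
PMT = $497,315.93 × (0.1/12) / 0.863538
PMT = $4,799.21 per month

PMT = PV × r / (1-(1+r)^(-n)) = $4,799.21/month


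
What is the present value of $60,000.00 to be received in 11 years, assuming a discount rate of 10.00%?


Present value formula: PV = FV / (1 + r)^t
PV = $60,000.00 / (1 + 0.1)^11
PV = $60,000.00 / 2.853117
PV = $21,029.63

PV = FV / (1 + r)^t = $21,029.63


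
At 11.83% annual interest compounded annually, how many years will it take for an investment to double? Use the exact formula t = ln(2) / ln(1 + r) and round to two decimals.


Doubling condition: (1 + r)^t = 2
Take ln of both sides: t × ln(1 + r) = ln(2)
t = ln(2) / ln(1 + r)
t = 0.693147 / 0.111810
t = 6.20

t = ln(2) / ln(1 + r) = 6.20 years


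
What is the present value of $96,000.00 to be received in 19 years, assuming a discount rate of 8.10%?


Present value formula: PV = FV / (1 + r)^t
PV = $96,000.00 / (1 + 0.081)^19
PV = $96,000.00 / 4.392261
PV = $21,856.62

PV = FV / (1 + r)^t = $21,856.62


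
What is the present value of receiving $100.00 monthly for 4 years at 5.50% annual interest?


Present value of an ordinary annuity: PV = PMT × (1 − (1 + r)^(−n)) / r
Monthly rate r = 0.055/12 ≈ 0.00458333, n = 48
PV = $100.00 × (1 − (1 + 0.055/12)^(−48)) / (0.055/12)
PV = $100.00 × 42.998777
PV = $4,299.88

PV = PMT × (1-(1+r)^(-n))/r = $4,299.88


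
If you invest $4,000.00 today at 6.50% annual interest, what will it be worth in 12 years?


Future value formula: FV = PV × (1 + r)^t
FV = $4,000.00 × (1 + 0.065)^12
FV = $4,000.00 × 2.129096
FV = $8,516.38

FV = PV × (1 + r)^t = $8,516.38


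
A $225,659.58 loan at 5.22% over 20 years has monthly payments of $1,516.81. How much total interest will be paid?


Total paid over the life of the loan = PMT × n.
Total paid = $1,516.81 × 240 = $364,034.40
Total interest = total paid − principal = $364,034.40 − $225,659.58 = $138,374.82

Total interest = (PMT × n) - PV = $138,374.82


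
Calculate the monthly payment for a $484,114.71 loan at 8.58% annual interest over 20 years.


Loan payment formula: PMT = PV × r / (1 − (1 + r)^(−n))
Monthly rate r = 0.0858/12 = 0.00715, n = 240 months
Denominator: 1 − (1 + 0.0858/12)^(−240) = 0.819115
PMT = $484,114.71 × (0.0858/12) / 0.819115
PMT = $4,225.80 per month

PMT = PV × r / (1-(1+r)^(-n)) = $4,225.80/month


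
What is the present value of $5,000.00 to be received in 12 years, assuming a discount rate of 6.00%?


Present value formula: PV = FV / (1 + r)^t
PV = $5,000.00 / (1 + 0.06)^12
PV = $5,000.00 / 2.012196
PV = $2,484.85

PV = FV / (1 + r)^t = $2,484.85


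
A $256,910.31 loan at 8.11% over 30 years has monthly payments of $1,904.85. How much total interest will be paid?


Total paid over the life of the loan = PMT × n.
Total paid = $1,904.85 × 360 = $685,746.00
Total interest = total paid − principal = $685,746.00 − $256,910.31 = $428,835.69

Total interest = (PMT × n) - PV = $428,835.69


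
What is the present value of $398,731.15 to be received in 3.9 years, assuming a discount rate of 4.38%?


Present value formula: PV = FV / (1 + r)^t
PV = $398,731.15 / (1 + 0.0438)^3.9
PV = $398,731.15 / 1.1819727
PV = $337,343.79

PV = FV / (1 + r)^t = $337,343.79


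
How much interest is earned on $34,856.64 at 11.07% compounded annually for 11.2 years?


Compound interest earned = final amount − principal.
A = P(1 + r/n)^(nt) = $34,856.64 × (1 + 0.1107/1)^(1 × 11.2) = $112,971.62
Interest = A − P = $112,971.62 − $34,856.64 = $78,114.98

Interest = A - P = $78,114.98


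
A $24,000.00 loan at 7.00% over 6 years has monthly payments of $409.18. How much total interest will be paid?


Total paid over the life of the loan = PMT × n.
Total paid = $409.18 × 72 = $29,460.96
Total interest = total paid − principal = $29,460.96 − $24,000.00 = $5,460.96

Total interest = (PMT × n) - PV = $5,460.96


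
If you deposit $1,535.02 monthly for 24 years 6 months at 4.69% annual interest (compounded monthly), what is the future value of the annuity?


Future value of an ordinary annuity: FV = PMT × ((1 + r)^n − 1) / r
Monthly rate r = 0.0469/12 ≈ 0.00390833, n = 294
FV = $1,535.02 × ((1 + 0.0469/12)^294 − 1) / (0.0469/12)
FV = $1,535.02 × 549.629573
FV = $843,692.39

FV = PMT × ((1+r)^n - 1)/r = $843,692.39


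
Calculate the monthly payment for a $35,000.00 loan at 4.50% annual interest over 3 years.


Loan payment formula: PMT = PV × r / (1 − (1 + r)^(−n))
Monthly rate r = 0.045/12 = 0.00375, n = 36 months
Denominator: 1 − (1 + 0.045/12)^(−36) = 0.1260635
PMT = $35,000.00 × (0.045/12) / 0.1260635
PMT = $1,041.14 per month

PMT = PV × r / (1-(1+r)^(-n)) = $1,041.14/month


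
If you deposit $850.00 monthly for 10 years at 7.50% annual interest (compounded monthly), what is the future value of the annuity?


Future value of an ordinary annuity: FV = PMT × ((1 + r)^n − 1) / r
Monthly rate r = 0.075/12 = 0.00625, n = 120
FV = $850.00 × ((1 + 0.075/12)^120 − 1) / (0.075/12)
FV = $850.00 × 177.930342
FV = $151,240.79

FV = PMT × ((1+r)^n - 1)/r = $151,240.79


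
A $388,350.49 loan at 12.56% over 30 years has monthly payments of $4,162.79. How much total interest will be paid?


Total paid over the life of the loan = PMT × n.
Total paid = $4,162.79 × 360 = $1,498,604.40
Total interest = total paid − principal = $1,498,604.40 − $388,350.49 = $1,110,253.91

Total interest = (PMT × n) - PV = $1,110,253.91


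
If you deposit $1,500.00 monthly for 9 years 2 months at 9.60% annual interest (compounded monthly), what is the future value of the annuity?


Future value of an ordinary annuity: FV = PMT × ((1 + r)^n − 1) / r
Monthly rate r = 0.096/12 = 0.008, n = 110
FV = $1,500.00 × ((1 + 0.096/12)^110 − 1) / (0.096/12)
FV = $1,500.00 × 175.309136
FV = $262,963.70

FV = PMT × ((1+r)^n - 1)/r = $262,963.70


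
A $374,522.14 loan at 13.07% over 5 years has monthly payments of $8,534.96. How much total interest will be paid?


Total paid over the life of the loan = PMT × n.
Total paid = $8,534.96 × 60 = $512,097.60
Total interest = total paid − principal = $512,097.60 − $374,522.14 = $137,575.46

Total interest = (PMT × n) - PV = $137,575.46


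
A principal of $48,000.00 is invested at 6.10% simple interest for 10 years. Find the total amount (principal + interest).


Total amount formula: A = P(1 + rt) = P + P·r·t
Interest: I = P × r × t = $48,000.00 × 0.061 × 10 = $29,280.00
A = P + I = $48,000.00 + $29,280.00 = $77,280.00

A = P + I = P(1 + rt) = $77,280.00


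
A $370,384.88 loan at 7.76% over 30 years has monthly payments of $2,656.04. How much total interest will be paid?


Total paid over the life of the loan = PMT × n.
Total paid = $2,656.04 × 360 = $956,174.40
Total interest = total paid − principal = $956,174.40 − $370,384.88 = $585,789.52

Total interest = (PMT × n) - PV = $585,789.52


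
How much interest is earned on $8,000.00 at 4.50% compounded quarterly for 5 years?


Compound interest earned = final amount − principal.
A = P(1 + r/n)^(nt) = $8,000.00 × (1 + 0.045/4)^(4 × 5) = $10,006.00
Interest = A − P = $10,006.00 − $8,000.00 = $2,006.00

Interest = A - P = $2,006.00


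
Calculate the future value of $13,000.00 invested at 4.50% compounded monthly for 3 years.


Compound interest formula: A = P(1 + r/n)^(nt)
A = $13,000.00 × (1 + 0.045/12)^(12 × 3)
Growth factor: (1 + 0.045/12)^36 = 1.144248
A = $13,000.00 × 1.144248
A = $14,875.22

A = P(1 + r/n)^(nt) = $14,875.22


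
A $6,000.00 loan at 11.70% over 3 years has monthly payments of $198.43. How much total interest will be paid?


Total paid over the life of the loan = PMT × n.
Total paid = $198.43 × 36 = $7,143.48
Total interest = total paid − principal = $7,143.48 − $6,000.00 = $1,143.48

Total interest = (PMT × n) - PV = $1,143.48


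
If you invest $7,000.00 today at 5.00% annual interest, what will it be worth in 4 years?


Future value formula: FV = PV × (1 + r)^t
FV = $7,000.00 × (1 + 0.05)^4
FV = $7,000.00 × 1.215506
FV = $8,508.54

FV = PV × (1 + r)^t = $8,508.54


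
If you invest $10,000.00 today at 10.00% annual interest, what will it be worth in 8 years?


Future value formula: FV = PV × (1 + r)^t
FV = $10,000.00 × (1 + 0.1)^8
FV = $10,000.00 × 2.143589
FV = $21,435.89

FV = PV × (1 + r)^t = $21,435.89


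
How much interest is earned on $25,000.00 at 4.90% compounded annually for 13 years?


Compound interest earned = final amount − principal.
A = P(1 + r/n)^(nt) = $25,000.00 × (1 + 0.049/1)^(1 × 13) = $46,560.90
Interest = A − P = $46,560.90 − $25,000.00 = $21,560.90

Interest = A - P = $21,560.90


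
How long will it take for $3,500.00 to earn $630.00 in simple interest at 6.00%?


Rearrange the simple interest formula for t:
I = P × r × t  ⇒  t = I / (P × r)
t = $630.00 / ($3,500.00 × 0.06)
t = 3

t = I/(P×r) = 3 years


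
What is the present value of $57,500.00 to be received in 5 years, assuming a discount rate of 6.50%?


Present value formula: PV = FV / (1 + r)^t
PV = $57,500.00 / (1 + 0.065)^5
PV = $57,500.00 / 1.3700867
PV = $41,968.15

PV = FV / (1 + r)^t = $41,968.15


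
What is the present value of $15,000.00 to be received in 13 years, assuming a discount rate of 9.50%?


Present value formula: PV = FV / (1 + r)^t
PV = $15,000.00 / (1 + 0.095)^13
PV = $15,000.00 / 3.253745
PV = $4,610.07

PV = FV / (1 + r)^t = $4,610.07


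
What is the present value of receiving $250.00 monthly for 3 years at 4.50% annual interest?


Present value of an ordinary annuity: PV = PMT × (1 − (1 + r)^(−n)) / r
Monthly rate r = 0.045/12 = 0.00375, n = 36
PV = $250.00 × (1 − (1 + 0.045/12)^(−36)) / (0.045/12)
PV = $250.00 × 33.616921
PV = $8,404.23

PV = PMT × (1-(1+r)^(-n))/r = $8,404.23


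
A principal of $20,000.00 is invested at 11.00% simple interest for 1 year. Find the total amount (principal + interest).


Total amount formula: A = P(1 + rt) = P + P·r·t
Interest: I = P × r × t = $20,000.00 × 0.11 × 1 = $2,200.00
A = P + I = $20,000.00 + $2,200.00 = $22,200.00

A = P + I = P(1 + rt) = $22,200.00


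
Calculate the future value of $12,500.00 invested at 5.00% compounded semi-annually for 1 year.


Compound interest formula: A = P(1 + r/n)^(nt)
A = $12,500.00 × (1 + 0.05/2)^(2 × 1)
Growth factor: (1 + 0.05/2)^2 = 1.050625
A = $12,500.00 × 1.050625
A = $13,132.81

A = P(1 + r/n)^(nt) = $13,132.81


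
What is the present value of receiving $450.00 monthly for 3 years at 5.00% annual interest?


Present value of an ordinary annuity: PV = PMT × (1 − (1 + r)^(−n)) / r
Monthly rate r = 0.05/12 ≈ 0.00416667, n = 36
PV = $450.00 × (1 − (1 + 0.05/12)^(−36)) / (0.05/12)
PV = $450.00 × 33.365701
PV = $15,014.57

PV = PMT × (1-(1+r)^(-n))/r = $15,014.57


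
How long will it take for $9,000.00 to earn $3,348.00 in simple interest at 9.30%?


Rearrange the simple interest formula for t:
I = P × r × t  ⇒  t = I / (P × r)
t = $3,348.00 / ($9,000.00 × 0.093)
t = 4

t = I/(P×r) = 4 years
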